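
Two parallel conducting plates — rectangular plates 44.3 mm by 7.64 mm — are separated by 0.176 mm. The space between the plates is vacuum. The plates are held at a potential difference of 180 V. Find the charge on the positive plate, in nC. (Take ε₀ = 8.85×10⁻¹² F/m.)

Q ≈ 3.06 nC

A = 44.3 × 7.64 mm² = 3.38×10⁻⁴ m².
C = ε₀A/d = 8.85×10⁻¹² × 3.38×10⁻⁴ / 1.76×10⁻⁴ = 1.70×10⁻¹¹ F.
Q = CV = 1.70×10⁻¹¹ × 180 = 3.06×10⁻⁹ C.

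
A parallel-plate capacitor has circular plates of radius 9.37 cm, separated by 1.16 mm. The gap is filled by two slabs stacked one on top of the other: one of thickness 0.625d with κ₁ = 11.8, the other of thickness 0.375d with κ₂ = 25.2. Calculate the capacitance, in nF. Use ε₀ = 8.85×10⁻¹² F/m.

A = π(9.37 cm)² = 2.76×10⁻² m².
Stacked slabs ⇒ two capacitors in series, each with the full plate area.
C₁ = κ₁ε₀A/d₁ = 11.8 × 8.85×10⁻¹² × 2.76×10⁻² / 7.25×10⁻⁴ = 3.97×10⁻⁹ F.
C₂ = κ₂ε₀A/d₂ = 25.2 × 8.85×10⁻¹² × 2.76×10⁻² / 4.35×10⁻⁴ = 1.41×10⁻⁸ F.
C = (1/C₁ + 1/C₂)⁻¹ = 3.10×10⁻⁹ F.

3.10 nF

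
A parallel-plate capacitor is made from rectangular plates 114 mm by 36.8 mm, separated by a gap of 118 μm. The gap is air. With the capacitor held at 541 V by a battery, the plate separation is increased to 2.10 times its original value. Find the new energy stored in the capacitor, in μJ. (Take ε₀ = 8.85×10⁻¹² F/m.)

U ≈ 21.9 μJ

A = 114 × 36.8 mm² = 4.20×10⁻³ m².
Initially C₁ = ε₀A/d = 8.85×10⁻¹² × 4.20×10⁻³ / 1.18×10⁻⁴ = 3.15×10⁻¹⁰ F.
U₁ = 4.60×10⁻⁵ J.
Battery connected ⇒ V is held fixed. C₂ = 0.476 C₁ and U = ½CV², so U₂/U₁ = C₂/C₁ = 0.476.
U₂ = 0.476 × 4.60×10⁻⁵ = 2.19×10⁻⁵ J.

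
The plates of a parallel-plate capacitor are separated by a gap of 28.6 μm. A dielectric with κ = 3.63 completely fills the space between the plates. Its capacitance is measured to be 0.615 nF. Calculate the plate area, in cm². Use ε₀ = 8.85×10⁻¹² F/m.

A = Cd/(κε₀) = 6.15×10⁻¹⁰ × 2.86×10⁻⁵ / (3.63 × 8.85×10⁻¹²) = 5.48×10⁻⁴ m².

A ≈ 5.48 cm²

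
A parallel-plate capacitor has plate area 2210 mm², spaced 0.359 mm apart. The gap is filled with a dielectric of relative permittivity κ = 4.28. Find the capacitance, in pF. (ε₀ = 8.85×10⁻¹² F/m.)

A = 2210 mm² = 2.21×10⁻³ m².
C = κε₀A/d = 4.28 × 8.85×10⁻¹² × 2.21×10⁻³ / 3.59×10⁻⁴ = 2.33×10⁻¹⁰ F.

C ≈ 233 pF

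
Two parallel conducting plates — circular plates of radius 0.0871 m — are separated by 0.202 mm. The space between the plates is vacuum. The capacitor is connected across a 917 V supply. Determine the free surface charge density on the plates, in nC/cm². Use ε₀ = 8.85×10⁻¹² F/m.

A = π(0.0871 m)² = 2.38×10⁻² m².
C = ε₀A/d = 8.85×10⁻¹² × 2.38×10⁻² / 2.02×10⁻⁴ = 1.04×10⁻⁹ F.
σ = Q/A = CV/A = 1.04×10⁻⁹ × 917 / 2.38×10⁻² = 4.02×10⁻⁵ C/m².

4.02 nC/cm²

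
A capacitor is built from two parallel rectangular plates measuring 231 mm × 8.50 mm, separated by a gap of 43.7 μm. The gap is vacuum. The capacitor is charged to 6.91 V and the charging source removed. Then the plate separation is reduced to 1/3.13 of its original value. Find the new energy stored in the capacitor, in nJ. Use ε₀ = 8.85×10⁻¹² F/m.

3.03 nJ

A = 231 × 8.50 mm² = 1.96×10⁻³ m².
Initially C₁ = ε₀A/d = 8.85×10⁻¹² × 1.96×10⁻³ / 4.37×10⁻⁵ = 3.98×10⁻¹⁰ F.
U₁ = 9.49×10⁻⁹ J.
Isolated ⇒ Q is held fixed. C₂ = 3.13 C₁ and U = Q²/(2C), so U₂/U₁ = C₁/C₂ = 0.319.
U₂ = 0.319 × 9.49×10⁻⁹ = 3.03×10⁻⁹ J.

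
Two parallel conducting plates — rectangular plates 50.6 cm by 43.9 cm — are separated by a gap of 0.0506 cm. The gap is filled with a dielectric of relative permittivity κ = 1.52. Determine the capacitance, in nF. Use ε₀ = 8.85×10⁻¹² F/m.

C ≈ 5.91 nF

A = 50.6 × 43.9 cm² = 0.222 m².
C = κε₀A/d = 1.52 × 8.85×10⁻¹² × 0.222 / 5.06×10⁻⁴ = 5.91×10⁻⁹ F.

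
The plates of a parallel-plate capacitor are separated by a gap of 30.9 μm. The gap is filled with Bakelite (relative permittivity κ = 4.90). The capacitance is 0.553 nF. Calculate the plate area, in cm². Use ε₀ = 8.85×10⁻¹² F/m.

A = Cd/(κε₀) = 5.53×10⁻¹⁰ × 3.09×10⁻⁵ / (4.90 × 8.85×10⁻¹²) = 3.94×10⁻⁴ m².

A ≈ 3.94 cm²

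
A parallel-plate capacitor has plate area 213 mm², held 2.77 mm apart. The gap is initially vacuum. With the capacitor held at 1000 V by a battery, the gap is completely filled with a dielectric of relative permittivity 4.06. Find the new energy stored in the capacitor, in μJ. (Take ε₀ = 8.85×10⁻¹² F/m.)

1.38 μJ

A = 213 mm² = 2.13×10⁻⁴ m².
Initially C₁ = ε₀A/d = 8.85×10⁻¹² × 2.13×10⁻⁴ / 2.77×10⁻³ = 6.81×10⁻¹³ F.
U₁ = 3.40×10⁻⁷ J.
Battery connected ⇒ V is held fixed. C₂ = 4.06 C₁ and U = ½CV², so U₂/U₁ = C₂/C₁ = 4.06.
U₂ = 4.06 × 3.40×10⁻⁷ = 1.38×10⁻⁶ J.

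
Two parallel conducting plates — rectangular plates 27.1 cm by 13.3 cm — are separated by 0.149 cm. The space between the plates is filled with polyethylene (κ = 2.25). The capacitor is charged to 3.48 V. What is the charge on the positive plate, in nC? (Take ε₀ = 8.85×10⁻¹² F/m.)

A = 27.1 × 13.3 cm² = 3.60×10⁻² m².
C = κε₀A/d = 2.25 × 8.85×10⁻¹² × 3.60×10⁻² / 1.49×10⁻³ = 4.82×10⁻¹⁰ F.
Q = CV = 4.82×10⁻¹⁰ × 3.48 = 1.68×10⁻⁹ C.

1.68 nC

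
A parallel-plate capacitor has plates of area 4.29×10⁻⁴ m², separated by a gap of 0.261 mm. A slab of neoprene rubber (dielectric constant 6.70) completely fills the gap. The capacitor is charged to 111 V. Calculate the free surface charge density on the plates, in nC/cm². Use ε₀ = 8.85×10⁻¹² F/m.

C = κε₀A/d = 6.70 × 8.85×10⁻¹² × 4.29×10⁻⁴ / 2.61×10⁻⁴ = 9.75×10⁻¹¹ F.
σ = Q/A = CV/A = 9.75×10⁻¹¹ × 111 / 4.29×10⁻⁴ = 2.52×10⁻⁵ C/m².

2.52 nC/cm²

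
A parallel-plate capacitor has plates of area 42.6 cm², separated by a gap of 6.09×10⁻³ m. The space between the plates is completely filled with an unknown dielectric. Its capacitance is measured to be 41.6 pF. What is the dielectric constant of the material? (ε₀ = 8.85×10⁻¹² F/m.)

κ ≈ 6.72

A = 42.6 cm² = 4.26×10⁻³ m².
κ = Cd/(ε₀A) = 4.16×10⁻¹¹ × 6.09×10⁻³ / (8.85×10⁻¹² × 4.26×10⁻³) = 6.72.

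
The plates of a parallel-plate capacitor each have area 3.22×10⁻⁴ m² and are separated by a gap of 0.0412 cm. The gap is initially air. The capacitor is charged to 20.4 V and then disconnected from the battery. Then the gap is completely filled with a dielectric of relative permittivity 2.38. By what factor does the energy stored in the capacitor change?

U₂/U₁ ≈ 0.420

Isolated ⇒ Q is held fixed.
C₂ = 2.38 C₁ and U = Q²/(2C), so U₂/U₁ = C₁/C₂ = 0.420.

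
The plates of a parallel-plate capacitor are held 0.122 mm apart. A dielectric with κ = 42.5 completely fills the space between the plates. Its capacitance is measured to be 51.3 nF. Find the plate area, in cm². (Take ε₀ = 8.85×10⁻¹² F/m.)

166 cm²

A = Cd/(κε₀) = 5.13×10⁻⁸ × 1.22×10⁻⁴ / (42.5 × 8.85×10⁻¹²) = 1.66×10⁻² m².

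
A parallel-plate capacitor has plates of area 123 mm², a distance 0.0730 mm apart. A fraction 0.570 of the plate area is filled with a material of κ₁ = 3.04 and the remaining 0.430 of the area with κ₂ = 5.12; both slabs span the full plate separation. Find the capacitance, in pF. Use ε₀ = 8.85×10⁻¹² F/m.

A = 123 mm² = 1.23×10⁻⁴ m².
Side-by-side slabs ⇒ two capacitors in parallel, each spanning the full gap.
C₁ = κ₁ε₀A₁/d = 3.04 × 8.85×10⁻¹² × 7.01×10⁻⁵ / 7.30×10⁻⁵ = 2.58×10⁻¹¹ F.
C₂ = κ₂ε₀A₂/d = 5.12 × 8.85×10⁻¹² × 5.29×10⁻⁵ / 7.30×10⁻⁵ = 3.28×10⁻¹¹ F.
C = C₁ + C₂ = 5.87×10⁻¹¹ F.

C ≈ 58.7 pF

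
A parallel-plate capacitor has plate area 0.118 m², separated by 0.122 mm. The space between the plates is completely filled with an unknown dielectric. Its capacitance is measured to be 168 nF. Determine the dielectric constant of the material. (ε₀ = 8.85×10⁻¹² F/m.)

19.6

κ = Cd/(ε₀A) = 1.68×10⁻⁷ × 1.22×10⁻⁴ / (8.85×10⁻¹² × 0.118) = 19.6.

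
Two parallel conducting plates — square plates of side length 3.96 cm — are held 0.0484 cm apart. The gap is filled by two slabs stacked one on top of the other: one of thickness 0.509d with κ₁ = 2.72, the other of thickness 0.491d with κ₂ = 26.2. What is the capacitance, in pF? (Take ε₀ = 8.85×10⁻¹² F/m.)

A = (3.96 cm)² = 1.57×10⁻³ m².
Stacked slabs ⇒ two capacitors in series, each with the full plate area.
C₁ = κ₁ε₀A/d₁ = 2.72 × 8.85×10⁻¹² × 1.57×10⁻³ / 2.46×10⁻⁴ = 1.53×10⁻¹⁰ F.
C₂ = κ₂ε₀A/d₂ = 26.2 × 8.85×10⁻¹² × 1.57×10⁻³ / 2.38×10⁻⁴ = 1.53×10⁻⁹ F.
C = (1/C₁ + 1/C₂)⁻¹ = 1.39×10⁻¹⁰ F.

139 pF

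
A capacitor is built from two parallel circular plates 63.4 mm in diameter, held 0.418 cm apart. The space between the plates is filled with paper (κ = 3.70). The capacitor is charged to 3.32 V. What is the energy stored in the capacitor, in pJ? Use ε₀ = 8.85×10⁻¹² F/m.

A = π(63.4/2 mm)² = 3.16×10⁻³ m².
C = κε₀A/d = 3.70 × 8.85×10⁻¹² × 3.16×10⁻³ / 4.18×10⁻³ = 2.47×10⁻¹¹ F.
U = ½CV² = ½ × 2.47×10⁻¹¹ × (3.32)² = 1.36×10⁻¹⁰ J.

136 pJ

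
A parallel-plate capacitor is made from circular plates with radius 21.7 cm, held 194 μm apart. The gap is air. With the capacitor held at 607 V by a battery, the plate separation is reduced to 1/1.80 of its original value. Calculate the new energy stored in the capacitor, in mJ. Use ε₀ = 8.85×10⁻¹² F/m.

U ≈ 2.24 mJ

A = π(21.7 cm)² = 0.148 m².
Initially C₁ = ε₀A/d = 8.85×10⁻¹² × 0.148 / 1.94×10⁻⁴ = 6.75×10⁻⁹ F.
U₁ = 1.24×10⁻³ J.
Battery connected ⇒ V is held fixed. C₂ = 1.80 C₁ and U = ½CV², so U₂/U₁ = C₂/C₁ = 1.80.
U₂ = 1.80 × 1.24×10⁻³ = 2.24×10⁻³ J.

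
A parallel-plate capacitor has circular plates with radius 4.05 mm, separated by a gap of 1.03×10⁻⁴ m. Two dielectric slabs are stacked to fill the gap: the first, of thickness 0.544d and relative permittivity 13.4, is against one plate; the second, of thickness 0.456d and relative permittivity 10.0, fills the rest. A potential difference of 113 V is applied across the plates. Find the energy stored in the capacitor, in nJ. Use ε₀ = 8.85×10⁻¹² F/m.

U ≈ 328 nJ

A = π(4.05 mm)² = 5.15×10⁻⁵ m².
Stacked slabs ⇒ two capacitors in series, each with the full plate area.
C₁ = κ₁ε₀A/d₁ = 13.4 × 8.85×10⁻¹² × 5.15×10⁻⁵ / 5.60×10⁻⁵ = 1.09×10⁻¹⁰ F.
C₂ = κ₂ε₀A/d₂ = 10.0 × 8.85×10⁻¹² × 5.15×10⁻⁵ / 4.70×10⁻⁵ = 9.71×10⁻¹¹ F.
C = (1/C₁ + 1/C₂)⁻¹ = 5.14×10⁻¹¹ F.
U = ½CV² = ½ × 5.14×10⁻¹¹ × (113)² = 3.28×10⁻⁷ J.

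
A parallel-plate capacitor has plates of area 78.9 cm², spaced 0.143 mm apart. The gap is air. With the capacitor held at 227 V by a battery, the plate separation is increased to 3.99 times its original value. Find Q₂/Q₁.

Q₂/Q₁ ≈ 0.251

Battery connected ⇒ V is held fixed.
C₂ = 0.251 C₁ and Q = CV, so Q₂/Q₁ = C₂/C₁ = 0.251.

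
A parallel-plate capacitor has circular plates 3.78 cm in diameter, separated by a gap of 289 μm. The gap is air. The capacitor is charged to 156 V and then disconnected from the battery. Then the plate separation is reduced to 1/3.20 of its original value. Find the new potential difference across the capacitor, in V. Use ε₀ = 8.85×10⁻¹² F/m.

A = π(3.78/2 cm)² = 1.12×10⁻³ m².
Initially C₁ = ε₀A/d = 8.85×10⁻¹² × 1.12×10⁻³ / 2.89×10⁻⁴ = 3.44×10⁻¹¹ F.
V₁ = 1.56×10² V.
Isolated ⇒ Q is held fixed. C₂ = 3.20 C₁ and V = Q/C, so V₂/V₁ = C₁/C₂ = 0.312.
V₂ = 0.312 × 1.56×10² = 48.8 V.

V ≈ 48.8 V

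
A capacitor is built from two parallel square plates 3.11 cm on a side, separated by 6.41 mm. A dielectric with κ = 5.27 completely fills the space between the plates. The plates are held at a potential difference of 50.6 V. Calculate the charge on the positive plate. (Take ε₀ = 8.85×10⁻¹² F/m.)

Q ≈ 356 pC

A = (3.11 cm)² = 9.67×10⁻⁴ m².
C = κε₀A/d = 5.27 × 8.85×10⁻¹² × 9.67×10⁻⁴ / 6.41×10⁻³ = 7.04×10⁻¹² F.
Q = CV = 7.04×10⁻¹² × 50.6 = 3.56×10⁻¹⁰ C.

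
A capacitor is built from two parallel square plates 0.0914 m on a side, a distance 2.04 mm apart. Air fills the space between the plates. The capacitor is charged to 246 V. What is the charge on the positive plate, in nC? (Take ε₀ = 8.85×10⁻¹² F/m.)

Q ≈ 8.92 nC

A = (0.0914 m)² = 8.35×10⁻³ m².
C = ε₀A/d = 8.85×10⁻¹² × 8.35×10⁻³ / 2.04×10⁻³ = 3.62×10⁻¹¹ F.
Q = CV = 3.62×10⁻¹¹ × 246 = 8.92×10⁻⁹ C.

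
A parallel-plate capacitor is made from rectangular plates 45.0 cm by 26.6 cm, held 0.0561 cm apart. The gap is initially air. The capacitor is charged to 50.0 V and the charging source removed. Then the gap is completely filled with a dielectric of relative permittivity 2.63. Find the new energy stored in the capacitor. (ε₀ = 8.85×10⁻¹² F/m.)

A = 45.0 × 26.6 cm² = 0.120 m².
Initially C₁ = ε₀A/d = 8.85×10⁻¹² × 0.120 / 5.61×10⁻⁴ = 1.89×10⁻⁹ F.
U₁ = 2.36×10⁻⁶ J.
Isolated ⇒ Q is held fixed. C₂ = 2.63 C₁ and U = Q²/(2C), so U₂/U₁ = C₁/C₂ = 0.380.
U₂ = 0.380 × 2.36×10⁻⁶ = 8.97×10⁻⁷ J.

0.897 μJ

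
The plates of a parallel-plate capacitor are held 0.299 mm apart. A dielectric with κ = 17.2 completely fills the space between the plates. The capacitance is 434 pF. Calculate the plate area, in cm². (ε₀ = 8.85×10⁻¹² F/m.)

A = Cd/(κε₀) = 4.34×10⁻¹⁰ × 2.99×10⁻⁴ / (17.2 × 8.85×10⁻¹²) = 8.52×10⁻⁴ m².

A ≈ 8.52 cm²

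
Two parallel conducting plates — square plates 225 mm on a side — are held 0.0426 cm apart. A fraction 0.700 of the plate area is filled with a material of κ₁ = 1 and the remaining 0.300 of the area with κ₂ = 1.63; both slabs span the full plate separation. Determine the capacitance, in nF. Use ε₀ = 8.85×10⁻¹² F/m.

C ≈ 1.25 nF

A = (225 mm)² = 5.06×10⁻² m².
Side-by-side slabs ⇒ two capacitors in parallel, each spanning the full gap.
C₁ = κ₁ε₀A₁/d = 1.00 × 8.85×10⁻¹² × 3.54×10⁻² / 4.26×10⁻⁴ = 7.36×10⁻¹⁰ F.
C₂ = κ₂ε₀A₂/d = 1.63 × 8.85×10⁻¹² × 1.52×10⁻² / 4.26×10⁻⁴ = 5.14×10⁻¹⁰ F.
C = C₁ + C₂ = 1.25×10⁻⁹ F.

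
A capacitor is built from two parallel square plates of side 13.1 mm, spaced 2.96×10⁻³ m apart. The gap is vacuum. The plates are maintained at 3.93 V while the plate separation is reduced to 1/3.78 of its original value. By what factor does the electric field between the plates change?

Battery connected ⇒ V is held fixed.
E = V/d, so E₂/E₁ = d₁/d₂ = 3.78.

E₂/E₁ ≈ 3.78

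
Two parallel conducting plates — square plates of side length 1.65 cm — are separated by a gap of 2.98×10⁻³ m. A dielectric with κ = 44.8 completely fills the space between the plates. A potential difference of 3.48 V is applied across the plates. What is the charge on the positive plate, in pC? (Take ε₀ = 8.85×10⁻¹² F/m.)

A = (1.65 cm)² = 2.72×10⁻⁴ m².
C = κε₀A/d = 44.8 × 8.85×10⁻¹² × 2.72×10⁻⁴ / 2.98×10⁻³ = 3.62×10⁻¹¹ F.
Q = CV = 3.62×10⁻¹¹ × 3.48 = 1.26×10⁻¹⁰ C.

Q ≈ 126 pC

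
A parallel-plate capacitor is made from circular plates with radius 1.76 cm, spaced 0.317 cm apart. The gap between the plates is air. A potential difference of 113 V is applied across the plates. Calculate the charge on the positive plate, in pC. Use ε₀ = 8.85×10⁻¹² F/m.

307 pC

A = π(1.76 cm)² = 9.73×10⁻⁴ m².
C = ε₀A/d = 8.85×10⁻¹² × 9.73×10⁻⁴ / 3.17×10⁻³ = 2.72×10⁻¹² F.
Q = CV = 2.72×10⁻¹² × 113 = 3.07×10⁻¹⁰ C.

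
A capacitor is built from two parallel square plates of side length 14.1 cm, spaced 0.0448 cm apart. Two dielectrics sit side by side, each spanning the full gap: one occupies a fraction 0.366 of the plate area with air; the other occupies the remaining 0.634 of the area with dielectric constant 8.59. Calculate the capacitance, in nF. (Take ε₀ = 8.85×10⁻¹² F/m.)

A = (14.1 cm)² = 1.99×10⁻² m².
Side-by-side slabs ⇒ two capacitors in parallel, each spanning the full gap.
C₁ = κ₁ε₀A₁/d = 1.00 × 8.85×10⁻¹² × 7.28×10⁻³ / 4.48×10⁻⁴ = 1.44×10⁻¹⁰ F.
C₂ = κ₂ε₀A₂/d = 8.59 × 8.85×10⁻¹² × 1.26×10⁻² / 4.48×10⁻⁴ = 2.14×10⁻⁹ F.
C = C₁ + C₂ = 2.28×10⁻⁹ F.

C ≈ 2.28 nF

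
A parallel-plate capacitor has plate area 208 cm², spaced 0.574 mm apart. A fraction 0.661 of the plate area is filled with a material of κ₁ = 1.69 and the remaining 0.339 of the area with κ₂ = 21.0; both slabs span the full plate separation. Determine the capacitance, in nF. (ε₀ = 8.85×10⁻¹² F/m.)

A = 208 cm² = 2.08×10⁻² m².
Side-by-side slabs ⇒ two capacitors in parallel, each spanning the full gap.
C₁ = κ₁ε₀A₁/d = 1.69 × 8.85×10⁻¹² × 1.37×10⁻² / 5.74×10⁻⁴ = 3.58×10⁻¹⁰ F.
C₂ = κ₂ε₀A₂/d = 21.0 × 8.85×10⁻¹² × 7.05×10⁻³ / 5.74×10⁻⁴ = 2.28×10⁻⁹ F.
C = C₁ + C₂ = 2.64×10⁻⁹ F.

C ≈ 2.64 nF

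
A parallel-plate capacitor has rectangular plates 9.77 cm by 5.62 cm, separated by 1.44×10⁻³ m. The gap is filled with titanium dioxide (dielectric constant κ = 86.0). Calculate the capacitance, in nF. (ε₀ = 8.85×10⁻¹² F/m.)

A = 9.77 × 5.62 cm² = 5.49×10⁻³ m².
C = κε₀A/d = 86.0 × 8.85×10⁻¹² × 5.49×10⁻³ / 1.44×10⁻³ = 2.90×10⁻⁹ F.

C ≈ 2.90 nF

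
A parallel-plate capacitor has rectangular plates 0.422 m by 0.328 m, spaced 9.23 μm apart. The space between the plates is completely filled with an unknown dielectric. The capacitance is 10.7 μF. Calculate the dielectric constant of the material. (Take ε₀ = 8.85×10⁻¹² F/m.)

A = 0.422 × 0.328 m² = 0.138 m².
κ = Cd/(ε₀A) = 1.07×10⁻⁵ × 9.23×10⁻⁶ / (8.85×10⁻¹² × 0.138) = 80.6.

κ ≈ 80.6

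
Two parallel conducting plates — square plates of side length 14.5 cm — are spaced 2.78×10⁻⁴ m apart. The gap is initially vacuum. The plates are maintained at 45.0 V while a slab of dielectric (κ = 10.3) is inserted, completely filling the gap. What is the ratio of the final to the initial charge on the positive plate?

Q₂/Q₁ ≈ 10.3

Battery connected ⇒ V is held fixed.
C₂ = 10.3 C₁ and Q = CV, so Q₂/Q₁ = C₂/C₁ = 10.3.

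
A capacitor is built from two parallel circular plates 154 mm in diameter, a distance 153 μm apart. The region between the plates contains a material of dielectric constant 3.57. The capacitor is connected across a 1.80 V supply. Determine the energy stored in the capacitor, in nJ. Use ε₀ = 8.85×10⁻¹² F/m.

A = π(154/2 mm)² = 1.86×10⁻² m².
C = κε₀A/d = 3.57 × 8.85×10⁻¹² × 1.86×10⁻² / 1.53×10⁻⁴ = 3.85×10⁻⁹ F.
U = ½CV² = ½ × 3.85×10⁻⁹ × (1.80)² = 6.23×10⁻⁹ J.

6.23 nJ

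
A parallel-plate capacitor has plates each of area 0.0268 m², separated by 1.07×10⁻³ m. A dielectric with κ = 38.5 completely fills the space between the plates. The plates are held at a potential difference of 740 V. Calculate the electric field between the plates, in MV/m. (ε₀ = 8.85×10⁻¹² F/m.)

E = V/d = 740 / 1.07×10⁻³ = 6.92×10⁵ V/m.

E ≈ 0.692 MV/m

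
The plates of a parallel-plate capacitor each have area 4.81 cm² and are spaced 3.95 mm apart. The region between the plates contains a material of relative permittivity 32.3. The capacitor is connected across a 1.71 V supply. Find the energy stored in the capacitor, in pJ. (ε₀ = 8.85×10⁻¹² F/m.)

50.9 pJ

A = 4.81 cm² = 4.81×10⁻⁴ m².
C = κε₀A/d = 32.3 × 8.85×10⁻¹² × 4.81×10⁻⁴ / 3.95×10⁻³ = 3.48×10⁻¹¹ F.
U = ½CV² = ½ × 3.48×10⁻¹¹ × (1.71)² = 5.09×10⁻¹¹ J.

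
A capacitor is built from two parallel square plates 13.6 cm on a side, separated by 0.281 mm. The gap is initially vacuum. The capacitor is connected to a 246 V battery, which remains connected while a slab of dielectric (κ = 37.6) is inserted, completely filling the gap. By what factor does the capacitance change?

C = κε₀A/d scales with κ, so C₂/C₁ = κ = 37.6.

C₂/C₁ ≈ 37.6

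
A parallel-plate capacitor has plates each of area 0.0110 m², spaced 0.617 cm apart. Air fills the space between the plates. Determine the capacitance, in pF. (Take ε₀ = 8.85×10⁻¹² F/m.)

C ≈ 15.8 pF

C = ε₀A/d = 8.85×10⁻¹² × 1.10×10⁻² / 6.17×10⁻³ = 1.58×10⁻¹¹ F.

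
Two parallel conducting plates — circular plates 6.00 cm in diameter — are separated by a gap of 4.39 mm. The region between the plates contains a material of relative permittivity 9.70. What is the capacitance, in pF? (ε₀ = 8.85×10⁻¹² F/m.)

55.3 pF

A = π(6.00/2 cm)² = 2.83×10⁻³ m².
C = κε₀A/d = 9.70 × 8.85×10⁻¹² × 2.83×10⁻³ / 4.39×10⁻³ = 5.53×10⁻¹¹ F.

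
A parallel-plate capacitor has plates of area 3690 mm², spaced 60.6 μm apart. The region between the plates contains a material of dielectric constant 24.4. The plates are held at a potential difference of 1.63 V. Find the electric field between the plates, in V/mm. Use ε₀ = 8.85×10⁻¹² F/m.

E ≈ 26.9 V/mm

E = V/d = 1.63 / 6.06×10⁻⁵ = 2.69×10⁴ V/m.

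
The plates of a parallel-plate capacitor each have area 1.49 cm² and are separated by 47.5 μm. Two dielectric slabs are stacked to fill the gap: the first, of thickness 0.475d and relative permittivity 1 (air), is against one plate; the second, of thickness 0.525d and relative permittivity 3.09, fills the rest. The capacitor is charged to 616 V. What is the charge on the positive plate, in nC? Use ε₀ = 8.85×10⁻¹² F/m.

A = 1.49 cm² = 1.49×10⁻⁴ m².
Stacked slabs ⇒ two capacitors in series, each with the full plate area.
C₁ = κ₁ε₀A/d₁ = 1.00 × 8.85×10⁻¹² × 1.49×10⁻⁴ / 2.26×10⁻⁵ = 5.84×10⁻¹¹ F.
C₂ = κ₂ε₀A/d₂ = 3.09 × 8.85×10⁻¹² × 1.49×10⁻⁴ / 2.49×10⁻⁵ = 1.63×10⁻¹⁰ F.
C = (1/C₁ + 1/C₂)⁻¹ = 4.30×10⁻¹¹ F.
Q = CV = 4.30×10⁻¹¹ × 616 = 2.65×10⁻⁸ C.

26.5 nC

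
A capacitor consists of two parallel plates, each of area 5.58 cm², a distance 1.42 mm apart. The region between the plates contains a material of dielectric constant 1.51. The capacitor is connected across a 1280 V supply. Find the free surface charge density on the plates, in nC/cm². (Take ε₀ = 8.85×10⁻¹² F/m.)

σ ≈ 1.20 nC/cm²

A = 5.58 cm² = 5.58×10⁻⁴ m².
C = κε₀A/d = 1.51 × 8.85×10⁻¹² × 5.58×10⁻⁴ / 1.42×10⁻³ = 5.25×10⁻¹² F.
σ = Q/A = CV/A = 5.25×10⁻¹² × 1280 / 5.58×10⁻⁴ = 1.20×10⁻⁵ C/m².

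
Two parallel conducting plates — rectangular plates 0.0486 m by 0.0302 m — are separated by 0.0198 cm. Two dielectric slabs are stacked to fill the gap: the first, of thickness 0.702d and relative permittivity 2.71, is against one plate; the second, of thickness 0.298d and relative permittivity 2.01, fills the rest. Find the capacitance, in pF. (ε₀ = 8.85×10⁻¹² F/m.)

A = 0.0486 × 0.0302 m² = 1.47×10⁻³ m².
Stacked slabs ⇒ two capacitors in series, each with the full plate area.
C₁ = κ₁ε₀A/d₁ = 2.71 × 8.85×10⁻¹² × 1.47×10⁻³ / 1.39×10⁻⁴ = 2.53×10⁻¹⁰ F.
C₂ = κ₂ε₀A/d₂ = 2.01 × 8.85×10⁻¹² × 1.47×10⁻³ / 5.90×10⁻⁵ = 4.42×10⁻¹⁰ F.
C = (1/C₁ + 1/C₂)⁻¹ = 1.61×10⁻¹⁰ F.

161 pF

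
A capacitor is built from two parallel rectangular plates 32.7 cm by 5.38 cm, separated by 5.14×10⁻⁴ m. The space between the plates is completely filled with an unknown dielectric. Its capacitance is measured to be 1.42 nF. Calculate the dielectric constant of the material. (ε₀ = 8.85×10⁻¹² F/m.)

4.69

A = 32.7 × 5.38 cm² = 1.76×10⁻² m².
κ = Cd/(ε₀A) = 1.42×10⁻⁹ × 5.14×10⁻⁴ / (8.85×10⁻¹² × 1.76×10⁻²) = 4.69.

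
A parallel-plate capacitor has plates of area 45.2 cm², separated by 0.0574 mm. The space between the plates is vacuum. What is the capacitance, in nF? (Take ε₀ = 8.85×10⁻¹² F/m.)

A = 45.2 cm² = 4.52×10⁻³ m².
C = ε₀A/d = 8.85×10⁻¹² × 4.52×10⁻³ / 5.74×10⁻⁵ = 6.97×10⁻¹⁰ F.

C ≈ 0.697 nF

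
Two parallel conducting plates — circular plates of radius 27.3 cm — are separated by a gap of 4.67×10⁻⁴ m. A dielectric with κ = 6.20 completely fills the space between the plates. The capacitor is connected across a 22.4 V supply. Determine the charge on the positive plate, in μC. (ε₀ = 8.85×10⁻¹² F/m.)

0.616 μC

A = π(27.3 cm)² = 0.234 m².
C = κε₀A/d = 6.20 × 8.85×10⁻¹² × 0.234 / 4.67×10⁻⁴ = 2.75×10⁻⁸ F.
Q = CV = 2.75×10⁻⁸ × 22.4 = 6.16×10⁻⁷ C.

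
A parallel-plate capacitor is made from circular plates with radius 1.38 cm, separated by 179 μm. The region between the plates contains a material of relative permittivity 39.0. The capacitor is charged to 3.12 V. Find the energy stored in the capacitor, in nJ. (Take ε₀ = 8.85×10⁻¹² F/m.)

U ≈ 5.61 nJ

A = π(1.38 cm)² = 5.98×10⁻⁴ m².
C = κε₀A/d = 39.0 × 8.85×10⁻¹² × 5.98×10⁻⁴ / 1.79×10⁻⁴ = 1.15×10⁻⁹ F.
U = ½CV² = ½ × 1.15×10⁻⁹ × (3.12)² = 5.61×10⁻⁹ J.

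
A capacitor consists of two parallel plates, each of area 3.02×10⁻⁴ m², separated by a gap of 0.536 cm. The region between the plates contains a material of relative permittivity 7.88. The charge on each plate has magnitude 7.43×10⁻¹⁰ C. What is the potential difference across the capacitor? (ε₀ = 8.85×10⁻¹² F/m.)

V ≈ 189 V

C = κε₀A/d = 7.88 × 8.85×10⁻¹² × 3.02×10⁻⁴ / 5.36×10⁻³ = 3.93×10⁻¹² F.
V = Q/C = 7.43×10⁻¹⁰ / 3.93×10⁻¹² = 1.89×10² V.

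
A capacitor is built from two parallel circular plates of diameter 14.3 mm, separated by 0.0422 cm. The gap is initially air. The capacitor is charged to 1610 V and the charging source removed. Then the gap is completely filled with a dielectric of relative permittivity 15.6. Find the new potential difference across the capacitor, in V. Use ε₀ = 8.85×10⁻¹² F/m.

A = π(14.3/2 mm)² = 1.61×10⁻⁴ m².
Initially C₁ = ε₀A/d = 8.85×10⁻¹² × 1.61×10⁻⁴ / 4.22×10⁻⁴ = 3.37×10⁻¹² F.
V₁ = 1.61×10³ V.
Isolated ⇒ Q is held fixed. C₂ = 15.6 C₁ and V = Q/C, so V₂/V₁ = C₁/C₂ = 0.0641.
V₂ = 0.0641 × 1.61×10³ = 1.03×10² V.

V ≈ 103 V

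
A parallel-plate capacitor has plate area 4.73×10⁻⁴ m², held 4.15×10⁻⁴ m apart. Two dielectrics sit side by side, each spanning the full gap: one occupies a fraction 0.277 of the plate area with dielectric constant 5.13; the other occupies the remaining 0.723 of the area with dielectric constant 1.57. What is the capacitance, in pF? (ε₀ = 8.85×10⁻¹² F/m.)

25.8 pF

Side-by-side slabs ⇒ two capacitors in parallel, each spanning the full gap.
C₁ = κ₁ε₀A₁/d = 5.13 × 8.85×10⁻¹² × 1.31×10⁻⁴ / 4.15×10⁻⁴ = 1.43×10⁻¹¹ F.
C₂ = κ₂ε₀A₂/d = 1.57 × 8.85×10⁻¹² × 3.42×10⁻⁴ / 4.15×10⁻⁴ = 1.14×10⁻¹¹ F.
C = C₁ + C₂ = 2.58×10⁻¹¹ F.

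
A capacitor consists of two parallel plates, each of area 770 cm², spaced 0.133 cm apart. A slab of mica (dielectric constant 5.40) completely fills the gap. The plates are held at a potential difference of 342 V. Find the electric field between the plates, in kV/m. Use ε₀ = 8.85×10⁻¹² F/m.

257 kV/m

E = V/d = 342 / 1.33×10⁻³ = 2.57×10⁵ V/m.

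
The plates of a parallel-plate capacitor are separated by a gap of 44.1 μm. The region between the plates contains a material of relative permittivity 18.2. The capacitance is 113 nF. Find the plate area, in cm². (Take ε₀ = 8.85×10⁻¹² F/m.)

A = Cd/(κε₀) = 1.13×10⁻⁷ × 4.41×10⁻⁵ / (18.2 × 8.85×10⁻¹²) = 3.09×10⁻² m².

309 cm²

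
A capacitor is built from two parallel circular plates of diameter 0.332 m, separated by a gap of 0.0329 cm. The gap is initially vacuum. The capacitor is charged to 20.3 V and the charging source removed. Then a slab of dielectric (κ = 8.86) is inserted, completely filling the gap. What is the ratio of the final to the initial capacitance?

8.86

C = κε₀A/d scales with κ, so C₂/C₁ = κ = 8.86.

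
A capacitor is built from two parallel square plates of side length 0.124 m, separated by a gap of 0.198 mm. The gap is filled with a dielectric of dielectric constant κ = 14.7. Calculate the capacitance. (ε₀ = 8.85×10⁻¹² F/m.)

C ≈ 10.1 nF

A = (0.124 m)² = 1.54×10⁻² m².
C = κε₀A/d = 14.7 × 8.85×10⁻¹² × 1.54×10⁻² / 1.98×10⁻⁴ = 1.01×10⁻⁸ F.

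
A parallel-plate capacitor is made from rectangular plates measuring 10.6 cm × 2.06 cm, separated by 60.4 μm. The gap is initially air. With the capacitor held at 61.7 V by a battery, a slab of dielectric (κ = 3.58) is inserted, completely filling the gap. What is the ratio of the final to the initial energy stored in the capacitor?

Battery connected ⇒ V is held fixed.
C₂ = 3.58 C₁ and U = ½CV², so U₂/U₁ = C₂/C₁ = 3.58.

3.58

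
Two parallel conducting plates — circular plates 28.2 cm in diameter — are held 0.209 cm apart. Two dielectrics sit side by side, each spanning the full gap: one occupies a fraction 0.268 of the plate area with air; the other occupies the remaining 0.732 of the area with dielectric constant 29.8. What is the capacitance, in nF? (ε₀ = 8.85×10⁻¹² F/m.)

5.84 nF

A = π(28.2/2 cm)² = 6.25×10⁻² m².
Side-by-side slabs ⇒ two capacitors in parallel, each spanning the full gap.
C₁ = κ₁ε₀A₁/d = 1.00 × 8.85×10⁻¹² × 1.67×10⁻² / 2.09×10⁻³ = 7.09×10⁻¹¹ F.
C₂ = κ₂ε₀A₂/d = 29.8 × 8.85×10⁻¹² × 4.57×10⁻² / 2.09×10⁻³ = 5.77×10⁻⁹ F.
C = C₁ + C₂ = 5.84×10⁻⁹ F.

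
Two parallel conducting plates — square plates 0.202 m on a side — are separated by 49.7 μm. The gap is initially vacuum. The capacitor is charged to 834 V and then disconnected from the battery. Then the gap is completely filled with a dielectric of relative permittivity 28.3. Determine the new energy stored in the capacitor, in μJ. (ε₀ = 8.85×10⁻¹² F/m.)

U ≈ 89.3 μJ

A = (0.202 m)² = 4.08×10⁻² m².
Initially C₁ = ε₀A/d = 8.85×10⁻¹² × 4.08×10⁻² / 4.97×10⁻⁵ = 7.27×10⁻⁹ F.
U₁ = 2.53×10⁻³ J.
Isolated ⇒ Q is held fixed. C₂ = 28.3 C₁ and U = Q²/(2C), so U₂/U₁ = C₁/C₂ = 0.0353.
U₂ = 0.0353 × 2.53×10⁻³ = 8.93×10⁻⁵ J.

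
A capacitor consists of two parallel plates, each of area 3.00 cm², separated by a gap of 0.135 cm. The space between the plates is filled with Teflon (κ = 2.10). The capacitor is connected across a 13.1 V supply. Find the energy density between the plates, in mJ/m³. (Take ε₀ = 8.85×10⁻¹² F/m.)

E = V/d = 13.1 / 1.35×10⁻³ = 9.70×10³ V/m.
u = ½κε₀E² = ½ × 2.10 × 8.85×10⁻¹² × (9.70×10³)² = 8.75×10⁻⁴ J/m³.

0.875 mJ/m³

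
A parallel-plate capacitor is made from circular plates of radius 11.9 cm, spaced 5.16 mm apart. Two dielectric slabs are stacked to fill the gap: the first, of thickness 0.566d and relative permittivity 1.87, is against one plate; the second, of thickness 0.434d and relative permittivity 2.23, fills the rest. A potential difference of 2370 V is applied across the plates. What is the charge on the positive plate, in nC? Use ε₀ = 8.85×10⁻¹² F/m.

A = π(11.9 cm)² = 4.45×10⁻² m².
Stacked slabs ⇒ two capacitors in series, each with the full plate area.
C₁ = κ₁ε₀A/d₁ = 1.87 × 8.85×10⁻¹² × 4.45×10⁻² / 2.92×10⁻³ = 2.52×10⁻¹⁰ F.
C₂ = κ₂ε₀A/d₂ = 2.23 × 8.85×10⁻¹² × 4.45×10⁻² / 2.24×10⁻³ = 3.92×10⁻¹⁰ F.
C = (1/C₁ + 1/C₂)⁻¹ = 1.53×10⁻¹⁰ F.
Q = CV = 1.53×10⁻¹⁰ × 2370 = 3.64×10⁻⁷ C.

364 nC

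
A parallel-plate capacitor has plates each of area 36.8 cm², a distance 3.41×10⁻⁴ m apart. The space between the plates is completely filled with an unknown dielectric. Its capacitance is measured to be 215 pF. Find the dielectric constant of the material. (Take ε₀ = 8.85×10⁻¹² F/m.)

κ ≈ 2.25

A = 36.8 cm² = 3.68×10⁻³ m².
κ = Cd/(ε₀A) = 2.15×10⁻¹⁰ × 3.41×10⁻⁴ / (8.85×10⁻¹² × 3.68×10⁻³) = 2.25.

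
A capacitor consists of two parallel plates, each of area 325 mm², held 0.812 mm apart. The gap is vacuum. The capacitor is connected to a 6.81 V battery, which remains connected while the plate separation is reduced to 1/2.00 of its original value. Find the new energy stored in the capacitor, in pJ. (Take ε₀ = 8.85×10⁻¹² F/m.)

U ≈ 164 pJ

A = 325 mm² = 3.25×10⁻⁴ m².
Initially C₁ = ε₀A/d = 8.85×10⁻¹² × 3.25×10⁻⁴ / 8.12×10⁻⁴ = 3.54×10⁻¹² F.
U₁ = 8.21×10⁻¹¹ J.
Battery connected ⇒ V is held fixed. C₂ = 2.00 C₁ and U = ½CV², so U₂/U₁ = C₂/C₁ = 2.00.
U₂ = 2.00 × 8.21×10⁻¹¹ = 1.64×10⁻¹⁰ J.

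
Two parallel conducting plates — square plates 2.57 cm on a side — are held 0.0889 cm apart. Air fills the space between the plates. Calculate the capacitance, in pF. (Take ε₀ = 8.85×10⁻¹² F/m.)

A = (2.57 cm)² = 6.60×10⁻⁴ m².
C = ε₀A/d = 8.85×10⁻¹² × 6.60×10⁻⁴ / 8.89×10⁻⁴ = 6.58×10⁻¹² F.

C ≈ 6.58 pF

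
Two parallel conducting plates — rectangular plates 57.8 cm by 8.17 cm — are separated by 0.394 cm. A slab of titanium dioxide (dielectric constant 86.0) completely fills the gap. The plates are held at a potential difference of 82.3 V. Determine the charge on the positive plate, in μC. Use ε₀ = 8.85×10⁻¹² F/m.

Q ≈ 0.751 μC

A = 57.8 × 8.17 cm² = 4.72×10⁻² m².
C = κε₀A/d = 86.0 × 8.85×10⁻¹² × 4.72×10⁻² / 3.94×10⁻³ = 9.12×10⁻⁹ F.
Q = CV = 9.12×10⁻⁹ × 82.3 = 7.51×10⁻⁷ C.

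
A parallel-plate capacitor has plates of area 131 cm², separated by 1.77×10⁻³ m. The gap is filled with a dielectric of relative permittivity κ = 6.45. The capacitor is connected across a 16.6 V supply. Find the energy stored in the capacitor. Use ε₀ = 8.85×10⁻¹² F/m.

58.2 nJ

A = 131 cm² = 1.31×10⁻² m².
C = κε₀A/d = 6.45 × 8.85×10⁻¹² × 1.31×10⁻² / 1.77×10⁻³ = 4.22×10⁻¹⁰ F.
U = ½CV² = ½ × 4.22×10⁻¹⁰ × (16.6)² = 5.82×10⁻⁸ J.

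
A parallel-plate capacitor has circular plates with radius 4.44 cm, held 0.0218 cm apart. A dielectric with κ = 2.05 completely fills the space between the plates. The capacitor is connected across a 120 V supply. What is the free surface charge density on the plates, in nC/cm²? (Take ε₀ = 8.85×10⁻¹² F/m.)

0.999 nC/cm²

A = π(4.44 cm)² = 6.19×10⁻³ m².
C = κε₀A/d = 2.05 × 8.85×10⁻¹² × 6.19×10⁻³ / 2.18×10⁻⁴ = 5.15×10⁻¹⁰ F.
σ = Q/A = CV/A = 5.15×10⁻¹⁰ × 120 / 6.19×10⁻³ = 9.99×10⁻⁶ C/m².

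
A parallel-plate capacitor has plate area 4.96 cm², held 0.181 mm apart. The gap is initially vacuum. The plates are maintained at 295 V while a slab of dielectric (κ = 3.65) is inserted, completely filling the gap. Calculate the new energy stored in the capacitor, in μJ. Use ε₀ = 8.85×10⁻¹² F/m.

U ≈ 3.85 μJ

A = 4.96 cm² = 4.96×10⁻⁴ m².
Initially C₁ = ε₀A/d = 8.85×10⁻¹² × 4.96×10⁻⁴ / 1.81×10⁻⁴ = 2.43×10⁻¹¹ F.
U₁ = 1.06×10⁻⁶ J.
Battery connected ⇒ V is held fixed. C₂ = 3.65 C₁ and U = ½CV², so U₂/U₁ = C₂/C₁ = 3.65.
U₂ = 3.65 × 1.06×10⁻⁶ = 3.85×10⁻⁶ J.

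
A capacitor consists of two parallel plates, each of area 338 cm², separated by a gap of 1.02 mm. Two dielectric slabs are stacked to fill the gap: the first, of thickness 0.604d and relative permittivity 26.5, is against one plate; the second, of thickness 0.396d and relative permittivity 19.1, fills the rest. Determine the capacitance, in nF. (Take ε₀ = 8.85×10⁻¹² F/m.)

A = 338 cm² = 3.38×10⁻² m².
Stacked slabs ⇒ two capacitors in series, each with the full plate area.
C₁ = κ₁ε₀A/d₁ = 26.5 × 8.85×10⁻¹² × 3.38×10⁻² / 6.16×10⁻⁴ = 1.29×10⁻⁸ F.
C₂ = κ₂ε₀A/d₂ = 19.1 × 8.85×10⁻¹² × 3.38×10⁻² / 4.04×10⁻⁴ = 1.41×10⁻⁸ F.
C = (1/C₁ + 1/C₂)⁻¹ = 6.74×10⁻⁹ F.

6.74 nF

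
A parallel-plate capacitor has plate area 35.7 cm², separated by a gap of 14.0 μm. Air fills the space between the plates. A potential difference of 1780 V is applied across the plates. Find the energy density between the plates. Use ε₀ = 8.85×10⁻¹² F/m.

7.15×10¹⁰ μJ/m³

E = V/d = 1780 / 1.40×10⁻⁵ = 1.27×10⁸ V/m.
u = ½ε₀E² = ½ × 8.85×10⁻¹² × (1.27×10⁸)² = 7.15×10⁴ J/m³.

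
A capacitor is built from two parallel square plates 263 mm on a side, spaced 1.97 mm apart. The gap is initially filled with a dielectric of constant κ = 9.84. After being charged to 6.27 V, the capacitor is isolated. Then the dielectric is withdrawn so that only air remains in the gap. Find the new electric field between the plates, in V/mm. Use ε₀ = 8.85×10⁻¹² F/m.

A = (263 mm)² = 6.92×10⁻² m².
Initially C₁ = κε₀A/d = 9.84 × 8.85×10⁻¹² × 6.92×10⁻² / 1.97×10⁻³ = 3.06×10⁻⁹ F.
E₁ = 3.18×10³ V/m.
Isolated ⇒ Q is held fixed. V₂ = Q/C₂ = V₁/0.102; E = V/d, so E₂/E₁ = (V₂/V₁)(d₁/d₂) = 9.84.
E₂ = 9.84 × 3.18×10³ = 3.13×10⁴ V/m.

31.3 V/mm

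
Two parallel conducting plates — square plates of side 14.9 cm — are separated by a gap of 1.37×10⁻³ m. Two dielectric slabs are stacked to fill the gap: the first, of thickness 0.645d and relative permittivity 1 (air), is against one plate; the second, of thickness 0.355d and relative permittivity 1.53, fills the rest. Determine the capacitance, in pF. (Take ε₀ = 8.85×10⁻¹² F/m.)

A = (14.9 cm)² = 2.22×10⁻² m².
Stacked slabs ⇒ two capacitors in series, each with the full plate area.
C₁ = κ₁ε₀A/d₁ = 1.00 × 8.85×10⁻¹² × 2.22×10⁻² / 8.84×10⁻⁴ = 2.22×10⁻¹⁰ F.
C₂ = κ₂ε₀A/d₂ = 1.53 × 8.85×10⁻¹² × 2.22×10⁻² / 4.86×10⁻⁴ = 6.18×10⁻¹⁰ F.
C = (1/C₁ + 1/C₂)⁻¹ = 1.64×10⁻¹⁰ F.

164 pF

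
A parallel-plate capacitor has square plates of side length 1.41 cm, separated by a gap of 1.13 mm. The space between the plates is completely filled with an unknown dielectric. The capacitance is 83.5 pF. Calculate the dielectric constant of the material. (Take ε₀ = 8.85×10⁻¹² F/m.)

A = (1.41 cm)² = 1.99×10⁻⁴ m².
κ = Cd/(ε₀A) = 8.35×10⁻¹¹ × 1.13×10⁻³ / (8.85×10⁻¹² × 1.99×10⁻⁴) = 53.6.

53.6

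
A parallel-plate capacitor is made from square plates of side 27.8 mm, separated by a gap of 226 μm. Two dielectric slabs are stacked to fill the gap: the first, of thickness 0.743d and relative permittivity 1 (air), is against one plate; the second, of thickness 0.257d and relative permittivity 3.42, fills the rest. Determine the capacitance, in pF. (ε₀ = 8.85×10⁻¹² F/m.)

A = (27.8 mm)² = 7.73×10⁻⁴ m².
Stacked slabs ⇒ two capacitors in series, each with the full plate area.
C₁ = κ₁ε₀A/d₁ = 1.00 × 8.85×10⁻¹² × 7.73×10⁻⁴ / 1.68×10⁻⁴ = 4.07×10⁻¹¹ F.
C₂ = κ₂ε₀A/d₂ = 3.42 × 8.85×10⁻¹² × 7.73×10⁻⁴ / 5.81×10⁻⁵ = 4.03×10⁻¹⁰ F.
C = (1/C₁ + 1/C₂)⁻¹ = 3.70×10⁻¹¹ F.

37.0 pF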